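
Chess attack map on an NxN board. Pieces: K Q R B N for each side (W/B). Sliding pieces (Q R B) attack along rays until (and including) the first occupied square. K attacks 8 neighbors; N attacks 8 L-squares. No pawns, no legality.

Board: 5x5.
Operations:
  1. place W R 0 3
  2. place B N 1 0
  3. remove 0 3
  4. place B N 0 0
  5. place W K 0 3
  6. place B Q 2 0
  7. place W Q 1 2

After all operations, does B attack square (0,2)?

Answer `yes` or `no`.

Op 1: place WR@(0,3)
Op 2: place BN@(1,0)
Op 3: remove (0,3)
Op 4: place BN@(0,0)
Op 5: place WK@(0,3)
Op 6: place BQ@(2,0)
Op 7: place WQ@(1,2)
Per-piece attacks for B:
  BN@(0,0): attacks (1,2) (2,1)
  BN@(1,0): attacks (2,2) (3,1) (0,2)
  BQ@(2,0): attacks (2,1) (2,2) (2,3) (2,4) (3,0) (4,0) (1,0) (3,1) (4,2) (1,1) (0,2) [ray(-1,0) blocked at (1,0)]
B attacks (0,2): yes

Answer: yes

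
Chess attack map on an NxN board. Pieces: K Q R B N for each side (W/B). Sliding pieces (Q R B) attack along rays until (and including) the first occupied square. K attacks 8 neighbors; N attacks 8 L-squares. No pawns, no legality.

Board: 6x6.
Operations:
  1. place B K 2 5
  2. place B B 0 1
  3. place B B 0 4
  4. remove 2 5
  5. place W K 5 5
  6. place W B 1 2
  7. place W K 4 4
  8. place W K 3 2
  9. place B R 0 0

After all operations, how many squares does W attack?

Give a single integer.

Op 1: place BK@(2,5)
Op 2: place BB@(0,1)
Op 3: place BB@(0,4)
Op 4: remove (2,5)
Op 5: place WK@(5,5)
Op 6: place WB@(1,2)
Op 7: place WK@(4,4)
Op 8: place WK@(3,2)
Op 9: place BR@(0,0)
Per-piece attacks for W:
  WB@(1,2): attacks (2,3) (3,4) (4,5) (2,1) (3,0) (0,3) (0,1) [ray(-1,-1) blocked at (0,1)]
  WK@(3,2): attacks (3,3) (3,1) (4,2) (2,2) (4,3) (4,1) (2,3) (2,1)
  WK@(4,4): attacks (4,5) (4,3) (5,4) (3,4) (5,5) (5,3) (3,5) (3,3)
  WK@(5,5): attacks (5,4) (4,5) (4,4)
Union (18 distinct): (0,1) (0,3) (2,1) (2,2) (2,3) (3,0) (3,1) (3,3) (3,4) (3,5) (4,1) (4,2) (4,3) (4,4) (4,5) (5,3) (5,4) (5,5)

Answer: 18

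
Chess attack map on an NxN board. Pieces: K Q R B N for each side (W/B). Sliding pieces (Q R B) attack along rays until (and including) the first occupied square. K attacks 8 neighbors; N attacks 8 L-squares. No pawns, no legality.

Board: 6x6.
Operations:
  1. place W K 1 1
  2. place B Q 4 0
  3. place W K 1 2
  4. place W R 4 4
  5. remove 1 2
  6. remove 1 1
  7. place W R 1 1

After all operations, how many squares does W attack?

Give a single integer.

Answer: 18

Derivation:
Op 1: place WK@(1,1)
Op 2: place BQ@(4,0)
Op 3: place WK@(1,2)
Op 4: place WR@(4,4)
Op 5: remove (1,2)
Op 6: remove (1,1)
Op 7: place WR@(1,1)
Per-piece attacks for W:
  WR@(1,1): attacks (1,2) (1,3) (1,4) (1,5) (1,0) (2,1) (3,1) (4,1) (5,1) (0,1)
  WR@(4,4): attacks (4,5) (4,3) (4,2) (4,1) (4,0) (5,4) (3,4) (2,4) (1,4) (0,4) [ray(0,-1) blocked at (4,0)]
Union (18 distinct): (0,1) (0,4) (1,0) (1,2) (1,3) (1,4) (1,5) (2,1) (2,4) (3,1) (3,4) (4,0) (4,1) (4,2) (4,3) (4,5) (5,1) (5,4)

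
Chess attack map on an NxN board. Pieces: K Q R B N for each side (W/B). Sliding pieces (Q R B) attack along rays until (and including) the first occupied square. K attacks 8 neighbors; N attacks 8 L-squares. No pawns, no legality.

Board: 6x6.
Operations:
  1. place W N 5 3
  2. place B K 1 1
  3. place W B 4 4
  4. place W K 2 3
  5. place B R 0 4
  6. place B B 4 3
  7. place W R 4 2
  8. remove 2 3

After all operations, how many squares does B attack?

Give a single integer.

Answer: 18

Derivation:
Op 1: place WN@(5,3)
Op 2: place BK@(1,1)
Op 3: place WB@(4,4)
Op 4: place WK@(2,3)
Op 5: place BR@(0,4)
Op 6: place BB@(4,3)
Op 7: place WR@(4,2)
Op 8: remove (2,3)
Per-piece attacks for B:
  BR@(0,4): attacks (0,5) (0,3) (0,2) (0,1) (0,0) (1,4) (2,4) (3,4) (4,4) [ray(1,0) blocked at (4,4)]
  BK@(1,1): attacks (1,2) (1,0) (2,1) (0,1) (2,2) (2,0) (0,2) (0,0)
  BB@(4,3): attacks (5,4) (5,2) (3,4) (2,5) (3,2) (2,1) (1,0)
Union (18 distinct): (0,0) (0,1) (0,2) (0,3) (0,5) (1,0) (1,2) (1,4) (2,0) (2,1) (2,2) (2,4) (2,5) (3,2) (3,4) (4,4) (5,2) (5,4)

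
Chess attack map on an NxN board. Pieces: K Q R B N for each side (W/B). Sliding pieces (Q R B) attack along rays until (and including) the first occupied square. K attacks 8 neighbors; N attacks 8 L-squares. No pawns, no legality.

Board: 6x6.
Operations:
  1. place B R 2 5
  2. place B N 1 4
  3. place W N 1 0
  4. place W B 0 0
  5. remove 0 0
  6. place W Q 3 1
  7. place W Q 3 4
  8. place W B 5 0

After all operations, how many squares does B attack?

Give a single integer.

Op 1: place BR@(2,5)
Op 2: place BN@(1,4)
Op 3: place WN@(1,0)
Op 4: place WB@(0,0)
Op 5: remove (0,0)
Op 6: place WQ@(3,1)
Op 7: place WQ@(3,4)
Op 8: place WB@(5,0)
Per-piece attacks for B:
  BN@(1,4): attacks (3,5) (2,2) (3,3) (0,2)
  BR@(2,5): attacks (2,4) (2,3) (2,2) (2,1) (2,0) (3,5) (4,5) (5,5) (1,5) (0,5)
Union (12 distinct): (0,2) (0,5) (1,5) (2,0) (2,1) (2,2) (2,3) (2,4) (3,3) (3,5) (4,5) (5,5)

Answer: 12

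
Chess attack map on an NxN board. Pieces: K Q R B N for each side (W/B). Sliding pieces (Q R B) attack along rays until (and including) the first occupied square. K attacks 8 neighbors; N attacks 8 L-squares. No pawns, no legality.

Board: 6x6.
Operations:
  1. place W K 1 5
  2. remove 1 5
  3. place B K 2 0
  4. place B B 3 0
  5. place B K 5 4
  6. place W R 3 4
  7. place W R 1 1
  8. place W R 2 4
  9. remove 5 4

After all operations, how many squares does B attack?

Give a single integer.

Answer: 9

Derivation:
Op 1: place WK@(1,5)
Op 2: remove (1,5)
Op 3: place BK@(2,0)
Op 4: place BB@(3,0)
Op 5: place BK@(5,4)
Op 6: place WR@(3,4)
Op 7: place WR@(1,1)
Op 8: place WR@(2,4)
Op 9: remove (5,4)
Per-piece attacks for B:
  BK@(2,0): attacks (2,1) (3,0) (1,0) (3,1) (1,1)
  BB@(3,0): attacks (4,1) (5,2) (2,1) (1,2) (0,3)
Union (9 distinct): (0,3) (1,0) (1,1) (1,2) (2,1) (3,0) (3,1) (4,1) (5,2)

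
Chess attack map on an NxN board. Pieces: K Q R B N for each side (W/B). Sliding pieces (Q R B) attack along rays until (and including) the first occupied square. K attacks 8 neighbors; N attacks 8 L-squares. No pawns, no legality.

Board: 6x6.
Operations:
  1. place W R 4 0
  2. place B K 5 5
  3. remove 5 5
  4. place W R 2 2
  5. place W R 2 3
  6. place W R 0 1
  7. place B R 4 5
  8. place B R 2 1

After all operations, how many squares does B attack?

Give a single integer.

Answer: 16

Derivation:
Op 1: place WR@(4,0)
Op 2: place BK@(5,5)
Op 3: remove (5,5)
Op 4: place WR@(2,2)
Op 5: place WR@(2,3)
Op 6: place WR@(0,1)
Op 7: place BR@(4,5)
Op 8: place BR@(2,1)
Per-piece attacks for B:
  BR@(2,1): attacks (2,2) (2,0) (3,1) (4,1) (5,1) (1,1) (0,1) [ray(0,1) blocked at (2,2); ray(-1,0) blocked at (0,1)]
  BR@(4,5): attacks (4,4) (4,3) (4,2) (4,1) (4,0) (5,5) (3,5) (2,5) (1,5) (0,5) [ray(0,-1) blocked at (4,0)]
Union (16 distinct): (0,1) (0,5) (1,1) (1,5) (2,0) (2,2) (2,5) (3,1) (3,5) (4,0) (4,1) (4,2) (4,3) (4,4) (5,1) (5,5)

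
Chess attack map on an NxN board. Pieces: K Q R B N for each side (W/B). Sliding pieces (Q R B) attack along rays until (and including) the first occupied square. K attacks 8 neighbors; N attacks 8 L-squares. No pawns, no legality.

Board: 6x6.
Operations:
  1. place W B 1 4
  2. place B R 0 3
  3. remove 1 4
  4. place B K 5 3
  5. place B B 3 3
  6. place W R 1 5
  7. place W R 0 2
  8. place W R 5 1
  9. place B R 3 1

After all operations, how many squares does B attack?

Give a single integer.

Answer: 23

Derivation:
Op 1: place WB@(1,4)
Op 2: place BR@(0,3)
Op 3: remove (1,4)
Op 4: place BK@(5,3)
Op 5: place BB@(3,3)
Op 6: place WR@(1,5)
Op 7: place WR@(0,2)
Op 8: place WR@(5,1)
Op 9: place BR@(3,1)
Per-piece attacks for B:
  BR@(0,3): attacks (0,4) (0,5) (0,2) (1,3) (2,3) (3,3) [ray(0,-1) blocked at (0,2); ray(1,0) blocked at (3,3)]
  BR@(3,1): attacks (3,2) (3,3) (3,0) (4,1) (5,1) (2,1) (1,1) (0,1) [ray(0,1) blocked at (3,3); ray(1,0) blocked at (5,1)]
  BB@(3,3): attacks (4,4) (5,5) (4,2) (5,1) (2,4) (1,5) (2,2) (1,1) (0,0) [ray(1,-1) blocked at (5,1); ray(-1,1) blocked at (1,5)]
  BK@(5,3): attacks (5,4) (5,2) (4,3) (4,4) (4,2)
Union (23 distinct): (0,0) (0,1) (0,2) (0,4) (0,5) (1,1) (1,3) (1,5) (2,1) (2,2) (2,3) (2,4) (3,0) (3,2) (3,3) (4,1) (4,2) (4,3) (4,4) (5,1) (5,2) (5,4) (5,5)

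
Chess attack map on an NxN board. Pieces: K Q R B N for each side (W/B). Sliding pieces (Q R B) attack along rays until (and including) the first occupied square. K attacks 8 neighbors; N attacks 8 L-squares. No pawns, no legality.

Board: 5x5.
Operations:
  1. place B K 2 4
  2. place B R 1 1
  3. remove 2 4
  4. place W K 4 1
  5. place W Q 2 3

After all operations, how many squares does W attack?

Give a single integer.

Op 1: place BK@(2,4)
Op 2: place BR@(1,1)
Op 3: remove (2,4)
Op 4: place WK@(4,1)
Op 5: place WQ@(2,3)
Per-piece attacks for W:
  WQ@(2,3): attacks (2,4) (2,2) (2,1) (2,0) (3,3) (4,3) (1,3) (0,3) (3,4) (3,2) (4,1) (1,4) (1,2) (0,1) [ray(1,-1) blocked at (4,1)]
  WK@(4,1): attacks (4,2) (4,0) (3,1) (3,2) (3,0)
Union (18 distinct): (0,1) (0,3) (1,2) (1,3) (1,4) (2,0) (2,1) (2,2) (2,4) (3,0) (3,1) (3,2) (3,3) (3,4) (4,0) (4,1) (4,2) (4,3)

Answer: 18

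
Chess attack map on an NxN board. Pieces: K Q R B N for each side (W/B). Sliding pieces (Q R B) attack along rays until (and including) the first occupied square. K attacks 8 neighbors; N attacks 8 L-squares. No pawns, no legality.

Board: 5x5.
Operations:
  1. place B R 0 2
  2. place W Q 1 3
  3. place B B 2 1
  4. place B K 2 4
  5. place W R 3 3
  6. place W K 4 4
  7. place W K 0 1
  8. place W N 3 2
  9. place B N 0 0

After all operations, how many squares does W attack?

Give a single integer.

Answer: 20

Derivation:
Op 1: place BR@(0,2)
Op 2: place WQ@(1,3)
Op 3: place BB@(2,1)
Op 4: place BK@(2,4)
Op 5: place WR@(3,3)
Op 6: place WK@(4,4)
Op 7: place WK@(0,1)
Op 8: place WN@(3,2)
Op 9: place BN@(0,0)
Per-piece attacks for W:
  WK@(0,1): attacks (0,2) (0,0) (1,1) (1,2) (1,0)
  WQ@(1,3): attacks (1,4) (1,2) (1,1) (1,0) (2,3) (3,3) (0,3) (2,4) (2,2) (3,1) (4,0) (0,4) (0,2) [ray(1,0) blocked at (3,3); ray(1,1) blocked at (2,4); ray(-1,-1) blocked at (0,2)]
  WN@(3,2): attacks (4,4) (2,4) (1,3) (4,0) (2,0) (1,1)
  WR@(3,3): attacks (3,4) (3,2) (4,3) (2,3) (1,3) [ray(0,-1) blocked at (3,2); ray(-1,0) blocked at (1,3)]
  WK@(4,4): attacks (4,3) (3,4) (3,3)
Union (20 distinct): (0,0) (0,2) (0,3) (0,4) (1,0) (1,1) (1,2) (1,3) (1,4) (2,0) (2,2) (2,3) (2,4) (3,1) (3,2) (3,3) (3,4) (4,0) (4,3) (4,4)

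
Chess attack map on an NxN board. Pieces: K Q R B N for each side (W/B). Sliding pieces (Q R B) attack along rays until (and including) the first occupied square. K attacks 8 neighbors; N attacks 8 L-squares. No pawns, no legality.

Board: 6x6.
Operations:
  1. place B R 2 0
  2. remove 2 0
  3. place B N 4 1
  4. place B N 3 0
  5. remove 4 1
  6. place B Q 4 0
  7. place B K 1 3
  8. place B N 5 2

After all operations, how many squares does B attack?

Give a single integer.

Answer: 21

Derivation:
Op 1: place BR@(2,0)
Op 2: remove (2,0)
Op 3: place BN@(4,1)
Op 4: place BN@(3,0)
Op 5: remove (4,1)
Op 6: place BQ@(4,0)
Op 7: place BK@(1,3)
Op 8: place BN@(5,2)
Per-piece attacks for B:
  BK@(1,3): attacks (1,4) (1,2) (2,3) (0,3) (2,4) (2,2) (0,4) (0,2)
  BN@(3,0): attacks (4,2) (5,1) (2,2) (1,1)
  BQ@(4,0): attacks (4,1) (4,2) (4,3) (4,4) (4,5) (5,0) (3,0) (5,1) (3,1) (2,2) (1,3) [ray(-1,0) blocked at (3,0); ray(-1,1) blocked at (1,3)]
  BN@(5,2): attacks (4,4) (3,3) (4,0) (3,1)
Union (21 distinct): (0,2) (0,3) (0,4) (1,1) (1,2) (1,3) (1,4) (2,2) (2,3) (2,4) (3,0) (3,1) (3,3) (4,0) (4,1) (4,2) (4,3) (4,4) (4,5) (5,0) (5,1)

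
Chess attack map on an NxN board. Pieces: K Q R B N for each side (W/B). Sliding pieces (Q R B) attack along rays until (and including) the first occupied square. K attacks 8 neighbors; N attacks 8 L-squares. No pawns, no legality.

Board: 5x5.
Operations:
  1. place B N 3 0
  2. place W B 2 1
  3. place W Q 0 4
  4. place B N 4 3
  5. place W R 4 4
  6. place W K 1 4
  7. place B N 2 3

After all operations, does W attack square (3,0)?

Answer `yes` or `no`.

Answer: yes

Derivation:
Op 1: place BN@(3,0)
Op 2: place WB@(2,1)
Op 3: place WQ@(0,4)
Op 4: place BN@(4,3)
Op 5: place WR@(4,4)
Op 6: place WK@(1,4)
Op 7: place BN@(2,3)
Per-piece attacks for W:
  WQ@(0,4): attacks (0,3) (0,2) (0,1) (0,0) (1,4) (1,3) (2,2) (3,1) (4,0) [ray(1,0) blocked at (1,4)]
  WK@(1,4): attacks (1,3) (2,4) (0,4) (2,3) (0,3)
  WB@(2,1): attacks (3,2) (4,3) (3,0) (1,2) (0,3) (1,0) [ray(1,1) blocked at (4,3); ray(1,-1) blocked at (3,0)]
  WR@(4,4): attacks (4,3) (3,4) (2,4) (1,4) [ray(0,-1) blocked at (4,3); ray(-1,0) blocked at (1,4)]
W attacks (3,0): yes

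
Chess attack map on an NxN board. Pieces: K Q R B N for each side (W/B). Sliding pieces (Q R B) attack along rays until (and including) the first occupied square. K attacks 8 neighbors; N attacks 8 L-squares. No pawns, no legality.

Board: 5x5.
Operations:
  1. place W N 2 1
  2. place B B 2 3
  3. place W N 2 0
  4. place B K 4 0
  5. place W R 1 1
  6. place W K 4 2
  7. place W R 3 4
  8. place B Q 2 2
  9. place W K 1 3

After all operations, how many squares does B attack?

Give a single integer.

Op 1: place WN@(2,1)
Op 2: place BB@(2,3)
Op 3: place WN@(2,0)
Op 4: place BK@(4,0)
Op 5: place WR@(1,1)
Op 6: place WK@(4,2)
Op 7: place WR@(3,4)
Op 8: place BQ@(2,2)
Op 9: place WK@(1,3)
Per-piece attacks for B:
  BQ@(2,2): attacks (2,3) (2,1) (3,2) (4,2) (1,2) (0,2) (3,3) (4,4) (3,1) (4,0) (1,3) (1,1) [ray(0,1) blocked at (2,3); ray(0,-1) blocked at (2,1); ray(1,0) blocked at (4,2); ray(1,-1) blocked at (4,0); ray(-1,1) blocked at (1,3); ray(-1,-1) blocked at (1,1)]
  BB@(2,3): attacks (3,4) (3,2) (4,1) (1,4) (1,2) (0,1) [ray(1,1) blocked at (3,4)]
  BK@(4,0): attacks (4,1) (3,0) (3,1)
Union (17 distinct): (0,1) (0,2) (1,1) (1,2) (1,3) (1,4) (2,1) (2,3) (3,0) (3,1) (3,2) (3,3) (3,4) (4,0) (4,1) (4,2) (4,4)

Answer: 17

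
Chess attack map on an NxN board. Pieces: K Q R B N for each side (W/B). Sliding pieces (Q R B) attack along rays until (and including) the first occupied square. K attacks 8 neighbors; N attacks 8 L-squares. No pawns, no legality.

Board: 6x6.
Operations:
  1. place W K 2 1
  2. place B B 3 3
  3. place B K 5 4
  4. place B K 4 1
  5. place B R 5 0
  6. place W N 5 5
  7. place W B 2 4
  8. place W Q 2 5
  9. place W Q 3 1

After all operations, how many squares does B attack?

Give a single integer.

Op 1: place WK@(2,1)
Op 2: place BB@(3,3)
Op 3: place BK@(5,4)
Op 4: place BK@(4,1)
Op 5: place BR@(5,0)
Op 6: place WN@(5,5)
Op 7: place WB@(2,4)
Op 8: place WQ@(2,5)
Op 9: place WQ@(3,1)
Per-piece attacks for B:
  BB@(3,3): attacks (4,4) (5,5) (4,2) (5,1) (2,4) (2,2) (1,1) (0,0) [ray(1,1) blocked at (5,5); ray(-1,1) blocked at (2,4)]
  BK@(4,1): attacks (4,2) (4,0) (5,1) (3,1) (5,2) (5,0) (3,2) (3,0)
  BR@(5,0): attacks (5,1) (5,2) (5,3) (5,4) (4,0) (3,0) (2,0) (1,0) (0,0) [ray(0,1) blocked at (5,4)]
  BK@(5,4): attacks (5,5) (5,3) (4,4) (4,5) (4,3)
Union (20 distinct): (0,0) (1,0) (1,1) (2,0) (2,2) (2,4) (3,0) (3,1) (3,2) (4,0) (4,2) (4,3) (4,4) (4,5) (5,0) (5,1) (5,2) (5,3) (5,4) (5,5)

Answer: 20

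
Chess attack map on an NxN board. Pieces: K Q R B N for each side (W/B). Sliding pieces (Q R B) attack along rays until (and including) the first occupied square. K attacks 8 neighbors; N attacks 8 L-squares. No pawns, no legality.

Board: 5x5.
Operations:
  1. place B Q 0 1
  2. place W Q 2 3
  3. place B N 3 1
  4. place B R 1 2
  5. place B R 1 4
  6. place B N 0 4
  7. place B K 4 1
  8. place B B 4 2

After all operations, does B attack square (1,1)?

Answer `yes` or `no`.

Answer: yes

Derivation:
Op 1: place BQ@(0,1)
Op 2: place WQ@(2,3)
Op 3: place BN@(3,1)
Op 4: place BR@(1,2)
Op 5: place BR@(1,4)
Op 6: place BN@(0,4)
Op 7: place BK@(4,1)
Op 8: place BB@(4,2)
Per-piece attacks for B:
  BQ@(0,1): attacks (0,2) (0,3) (0,4) (0,0) (1,1) (2,1) (3,1) (1,2) (1,0) [ray(0,1) blocked at (0,4); ray(1,0) blocked at (3,1); ray(1,1) blocked at (1,2)]
  BN@(0,4): attacks (1,2) (2,3)
  BR@(1,2): attacks (1,3) (1,4) (1,1) (1,0) (2,2) (3,2) (4,2) (0,2) [ray(0,1) blocked at (1,4); ray(1,0) blocked at (4,2)]
  BR@(1,4): attacks (1,3) (1,2) (2,4) (3,4) (4,4) (0,4) [ray(0,-1) blocked at (1,2); ray(-1,0) blocked at (0,4)]
  BN@(3,1): attacks (4,3) (2,3) (1,2) (1,0)
  BK@(4,1): attacks (4,2) (4,0) (3,1) (3,2) (3,0)
  BB@(4,2): attacks (3,3) (2,4) (3,1) [ray(-1,-1) blocked at (3,1)]
B attacks (1,1): yes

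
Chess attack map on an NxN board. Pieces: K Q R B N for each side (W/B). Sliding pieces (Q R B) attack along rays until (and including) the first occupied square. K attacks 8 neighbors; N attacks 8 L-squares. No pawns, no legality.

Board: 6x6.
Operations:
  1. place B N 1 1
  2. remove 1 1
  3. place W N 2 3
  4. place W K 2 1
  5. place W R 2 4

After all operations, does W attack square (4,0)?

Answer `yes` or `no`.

Op 1: place BN@(1,1)
Op 2: remove (1,1)
Op 3: place WN@(2,3)
Op 4: place WK@(2,1)
Op 5: place WR@(2,4)
Per-piece attacks for W:
  WK@(2,1): attacks (2,2) (2,0) (3,1) (1,1) (3,2) (3,0) (1,2) (1,0)
  WN@(2,3): attacks (3,5) (4,4) (1,5) (0,4) (3,1) (4,2) (1,1) (0,2)
  WR@(2,4): attacks (2,5) (2,3) (3,4) (4,4) (5,4) (1,4) (0,4) [ray(0,-1) blocked at (2,3)]
W attacks (4,0): no

Answer: no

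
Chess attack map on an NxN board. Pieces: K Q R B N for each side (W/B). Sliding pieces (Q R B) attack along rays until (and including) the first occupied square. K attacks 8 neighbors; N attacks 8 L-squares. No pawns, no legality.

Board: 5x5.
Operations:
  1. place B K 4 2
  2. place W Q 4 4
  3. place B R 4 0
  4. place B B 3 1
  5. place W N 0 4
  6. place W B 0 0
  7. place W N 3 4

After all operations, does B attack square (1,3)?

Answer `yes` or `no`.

Answer: yes

Derivation:
Op 1: place BK@(4,2)
Op 2: place WQ@(4,4)
Op 3: place BR@(4,0)
Op 4: place BB@(3,1)
Op 5: place WN@(0,4)
Op 6: place WB@(0,0)
Op 7: place WN@(3,4)
Per-piece attacks for B:
  BB@(3,1): attacks (4,2) (4,0) (2,2) (1,3) (0,4) (2,0) [ray(1,1) blocked at (4,2); ray(1,-1) blocked at (4,0); ray(-1,1) blocked at (0,4)]
  BR@(4,0): attacks (4,1) (4,2) (3,0) (2,0) (1,0) (0,0) [ray(0,1) blocked at (4,2); ray(-1,0) blocked at (0,0)]
  BK@(4,2): attacks (4,3) (4,1) (3,2) (3,3) (3,1)
B attacks (1,3): yes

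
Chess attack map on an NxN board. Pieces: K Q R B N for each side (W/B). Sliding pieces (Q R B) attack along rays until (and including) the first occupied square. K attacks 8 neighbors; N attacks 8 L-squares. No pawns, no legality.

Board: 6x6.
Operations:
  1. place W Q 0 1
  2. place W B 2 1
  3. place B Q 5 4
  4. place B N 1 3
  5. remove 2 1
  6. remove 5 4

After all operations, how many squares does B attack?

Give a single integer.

Op 1: place WQ@(0,1)
Op 2: place WB@(2,1)
Op 3: place BQ@(5,4)
Op 4: place BN@(1,3)
Op 5: remove (2,1)
Op 6: remove (5,4)
Per-piece attacks for B:
  BN@(1,3): attacks (2,5) (3,4) (0,5) (2,1) (3,2) (0,1)
Union (6 distinct): (0,1) (0,5) (2,1) (2,5) (3,2) (3,4)

Answer: 6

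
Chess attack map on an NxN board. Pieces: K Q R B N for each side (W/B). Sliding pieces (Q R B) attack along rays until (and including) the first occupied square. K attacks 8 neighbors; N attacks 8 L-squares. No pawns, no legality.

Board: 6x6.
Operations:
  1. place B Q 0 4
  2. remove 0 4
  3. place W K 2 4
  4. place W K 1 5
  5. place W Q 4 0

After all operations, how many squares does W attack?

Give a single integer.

Op 1: place BQ@(0,4)
Op 2: remove (0,4)
Op 3: place WK@(2,4)
Op 4: place WK@(1,5)
Op 5: place WQ@(4,0)
Per-piece attacks for W:
  WK@(1,5): attacks (1,4) (2,5) (0,5) (2,4) (0,4)
  WK@(2,4): attacks (2,5) (2,3) (3,4) (1,4) (3,5) (3,3) (1,5) (1,3)
  WQ@(4,0): attacks (4,1) (4,2) (4,3) (4,4) (4,5) (5,0) (3,0) (2,0) (1,0) (0,0) (5,1) (3,1) (2,2) (1,3) (0,4)
Union (24 distinct): (0,0) (0,4) (0,5) (1,0) (1,3) (1,4) (1,5) (2,0) (2,2) (2,3) (2,4) (2,5) (3,0) (3,1) (3,3) (3,4) (3,5) (4,1) (4,2) (4,3) (4,4) (4,5) (5,0) (5,1)

Answer: 24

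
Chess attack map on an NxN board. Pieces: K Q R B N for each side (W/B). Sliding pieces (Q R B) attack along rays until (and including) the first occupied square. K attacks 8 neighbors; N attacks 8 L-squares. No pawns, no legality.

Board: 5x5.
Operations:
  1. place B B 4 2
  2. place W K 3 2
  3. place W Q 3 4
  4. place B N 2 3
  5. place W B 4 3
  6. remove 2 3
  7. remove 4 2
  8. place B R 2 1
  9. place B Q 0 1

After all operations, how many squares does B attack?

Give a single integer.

Answer: 16

Derivation:
Op 1: place BB@(4,2)
Op 2: place WK@(3,2)
Op 3: place WQ@(3,4)
Op 4: place BN@(2,3)
Op 5: place WB@(4,3)
Op 6: remove (2,3)
Op 7: remove (4,2)
Op 8: place BR@(2,1)
Op 9: place BQ@(0,1)
Per-piece attacks for B:
  BQ@(0,1): attacks (0,2) (0,3) (0,4) (0,0) (1,1) (2,1) (1,2) (2,3) (3,4) (1,0) [ray(1,0) blocked at (2,1); ray(1,1) blocked at (3,4)]
  BR@(2,1): attacks (2,2) (2,3) (2,4) (2,0) (3,1) (4,1) (1,1) (0,1) [ray(-1,0) blocked at (0,1)]
Union (16 distinct): (0,0) (0,1) (0,2) (0,3) (0,4) (1,0) (1,1) (1,2) (2,0) (2,1) (2,2) (2,3) (2,4) (3,1) (3,4) (4,1)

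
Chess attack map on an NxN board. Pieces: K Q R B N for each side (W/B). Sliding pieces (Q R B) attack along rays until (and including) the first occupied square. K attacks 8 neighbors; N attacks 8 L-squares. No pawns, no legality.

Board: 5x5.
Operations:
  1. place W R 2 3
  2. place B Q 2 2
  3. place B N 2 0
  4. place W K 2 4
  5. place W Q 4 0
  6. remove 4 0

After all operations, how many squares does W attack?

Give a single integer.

Answer: 9

Derivation:
Op 1: place WR@(2,3)
Op 2: place BQ@(2,2)
Op 3: place BN@(2,0)
Op 4: place WK@(2,4)
Op 5: place WQ@(4,0)
Op 6: remove (4,0)
Per-piece attacks for W:
  WR@(2,3): attacks (2,4) (2,2) (3,3) (4,3) (1,3) (0,3) [ray(0,1) blocked at (2,4); ray(0,-1) blocked at (2,2)]
  WK@(2,4): attacks (2,3) (3,4) (1,4) (3,3) (1,3)
Union (9 distinct): (0,3) (1,3) (1,4) (2,2) (2,3) (2,4) (3,3) (3,4) (4,3)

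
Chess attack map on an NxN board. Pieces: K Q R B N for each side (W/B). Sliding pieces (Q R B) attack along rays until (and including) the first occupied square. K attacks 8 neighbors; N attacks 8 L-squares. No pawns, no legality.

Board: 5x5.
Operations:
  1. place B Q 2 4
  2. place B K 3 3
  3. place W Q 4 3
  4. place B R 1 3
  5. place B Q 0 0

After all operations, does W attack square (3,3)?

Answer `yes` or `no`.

Answer: yes

Derivation:
Op 1: place BQ@(2,4)
Op 2: place BK@(3,3)
Op 3: place WQ@(4,3)
Op 4: place BR@(1,3)
Op 5: place BQ@(0,0)
Per-piece attacks for W:
  WQ@(4,3): attacks (4,4) (4,2) (4,1) (4,0) (3,3) (3,4) (3,2) (2,1) (1,0) [ray(-1,0) blocked at (3,3)]
W attacks (3,3): yes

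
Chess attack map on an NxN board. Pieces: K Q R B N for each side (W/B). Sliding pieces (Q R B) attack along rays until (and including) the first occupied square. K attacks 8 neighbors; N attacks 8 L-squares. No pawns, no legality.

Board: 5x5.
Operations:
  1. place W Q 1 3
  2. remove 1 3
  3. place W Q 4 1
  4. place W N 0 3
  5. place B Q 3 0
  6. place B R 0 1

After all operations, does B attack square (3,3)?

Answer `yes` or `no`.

Answer: yes

Derivation:
Op 1: place WQ@(1,3)
Op 2: remove (1,3)
Op 3: place WQ@(4,1)
Op 4: place WN@(0,3)
Op 5: place BQ@(3,0)
Op 6: place BR@(0,1)
Per-piece attacks for B:
  BR@(0,1): attacks (0,2) (0,3) (0,0) (1,1) (2,1) (3,1) (4,1) [ray(0,1) blocked at (0,3); ray(1,0) blocked at (4,1)]
  BQ@(3,0): attacks (3,1) (3,2) (3,3) (3,4) (4,0) (2,0) (1,0) (0,0) (4,1) (2,1) (1,2) (0,3) [ray(1,1) blocked at (4,1); ray(-1,1) blocked at (0,3)]
B attacks (3,3): yes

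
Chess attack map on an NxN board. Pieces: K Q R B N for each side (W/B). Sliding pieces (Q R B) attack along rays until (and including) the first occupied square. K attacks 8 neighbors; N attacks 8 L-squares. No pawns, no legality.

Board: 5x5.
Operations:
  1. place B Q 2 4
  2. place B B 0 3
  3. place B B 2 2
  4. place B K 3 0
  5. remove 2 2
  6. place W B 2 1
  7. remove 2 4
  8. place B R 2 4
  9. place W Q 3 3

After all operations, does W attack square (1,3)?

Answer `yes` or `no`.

Answer: yes

Derivation:
Op 1: place BQ@(2,4)
Op 2: place BB@(0,3)
Op 3: place BB@(2,2)
Op 4: place BK@(3,0)
Op 5: remove (2,2)
Op 6: place WB@(2,1)
Op 7: remove (2,4)
Op 8: place BR@(2,4)
Op 9: place WQ@(3,3)
Per-piece attacks for W:
  WB@(2,1): attacks (3,2) (4,3) (3,0) (1,2) (0,3) (1,0) [ray(1,-1) blocked at (3,0); ray(-1,1) blocked at (0,3)]
  WQ@(3,3): attacks (3,4) (3,2) (3,1) (3,0) (4,3) (2,3) (1,3) (0,3) (4,4) (4,2) (2,4) (2,2) (1,1) (0,0) [ray(0,-1) blocked at (3,0); ray(-1,0) blocked at (0,3); ray(-1,1) blocked at (2,4)]
W attacks (1,3): yes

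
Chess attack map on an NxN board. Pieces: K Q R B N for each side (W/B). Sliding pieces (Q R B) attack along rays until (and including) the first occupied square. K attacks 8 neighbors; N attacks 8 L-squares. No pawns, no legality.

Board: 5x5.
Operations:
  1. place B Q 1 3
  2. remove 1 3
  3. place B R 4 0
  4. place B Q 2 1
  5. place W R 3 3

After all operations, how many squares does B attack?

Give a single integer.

Op 1: place BQ@(1,3)
Op 2: remove (1,3)
Op 3: place BR@(4,0)
Op 4: place BQ@(2,1)
Op 5: place WR@(3,3)
Per-piece attacks for B:
  BQ@(2,1): attacks (2,2) (2,3) (2,4) (2,0) (3,1) (4,1) (1,1) (0,1) (3,2) (4,3) (3,0) (1,2) (0,3) (1,0)
  BR@(4,0): attacks (4,1) (4,2) (4,3) (4,4) (3,0) (2,0) (1,0) (0,0)
Union (17 distinct): (0,0) (0,1) (0,3) (1,0) (1,1) (1,2) (2,0) (2,2) (2,3) (2,4) (3,0) (3,1) (3,2) (4,1) (4,2) (4,3) (4,4)

Answer: 17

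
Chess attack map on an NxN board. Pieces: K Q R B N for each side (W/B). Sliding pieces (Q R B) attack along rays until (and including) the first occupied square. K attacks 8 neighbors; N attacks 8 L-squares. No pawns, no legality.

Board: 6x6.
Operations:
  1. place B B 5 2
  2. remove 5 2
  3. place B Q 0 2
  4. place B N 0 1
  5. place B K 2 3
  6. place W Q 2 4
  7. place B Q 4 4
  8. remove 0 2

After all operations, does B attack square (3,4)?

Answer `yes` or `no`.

Op 1: place BB@(5,2)
Op 2: remove (5,2)
Op 3: place BQ@(0,2)
Op 4: place BN@(0,1)
Op 5: place BK@(2,3)
Op 6: place WQ@(2,4)
Op 7: place BQ@(4,4)
Op 8: remove (0,2)
Per-piece attacks for B:
  BN@(0,1): attacks (1,3) (2,2) (2,0)
  BK@(2,3): attacks (2,4) (2,2) (3,3) (1,3) (3,4) (3,2) (1,4) (1,2)
  BQ@(4,4): attacks (4,5) (4,3) (4,2) (4,1) (4,0) (5,4) (3,4) (2,4) (5,5) (5,3) (3,5) (3,3) (2,2) (1,1) (0,0) [ray(-1,0) blocked at (2,4)]
B attacks (3,4): yes

Answer: yes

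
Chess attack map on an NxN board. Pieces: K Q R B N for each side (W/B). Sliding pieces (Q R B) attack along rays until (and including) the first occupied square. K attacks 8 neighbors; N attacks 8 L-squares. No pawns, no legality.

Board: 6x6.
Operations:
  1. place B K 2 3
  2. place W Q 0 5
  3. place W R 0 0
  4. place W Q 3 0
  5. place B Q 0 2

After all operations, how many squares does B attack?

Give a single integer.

Op 1: place BK@(2,3)
Op 2: place WQ@(0,5)
Op 3: place WR@(0,0)
Op 4: place WQ@(3,0)
Op 5: place BQ@(0,2)
Per-piece attacks for B:
  BQ@(0,2): attacks (0,3) (0,4) (0,5) (0,1) (0,0) (1,2) (2,2) (3,2) (4,2) (5,2) (1,3) (2,4) (3,5) (1,1) (2,0) [ray(0,1) blocked at (0,5); ray(0,-1) blocked at (0,0)]
  BK@(2,3): attacks (2,4) (2,2) (3,3) (1,3) (3,4) (3,2) (1,4) (1,2)
Union (18 distinct): (0,0) (0,1) (0,3) (0,4) (0,5) (1,1) (1,2) (1,3) (1,4) (2,0) (2,2) (2,4) (3,2) (3,3) (3,4) (3,5) (4,2) (5,2)

Answer: 18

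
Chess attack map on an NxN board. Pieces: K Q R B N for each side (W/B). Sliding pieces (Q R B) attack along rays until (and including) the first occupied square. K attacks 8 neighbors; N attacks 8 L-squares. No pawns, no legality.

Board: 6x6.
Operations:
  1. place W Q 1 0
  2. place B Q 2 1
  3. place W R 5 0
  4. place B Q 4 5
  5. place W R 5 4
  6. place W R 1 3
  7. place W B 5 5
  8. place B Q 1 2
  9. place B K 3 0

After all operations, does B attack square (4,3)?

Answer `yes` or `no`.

Op 1: place WQ@(1,0)
Op 2: place BQ@(2,1)
Op 3: place WR@(5,0)
Op 4: place BQ@(4,5)
Op 5: place WR@(5,4)
Op 6: place WR@(1,3)
Op 7: place WB@(5,5)
Op 8: place BQ@(1,2)
Op 9: place BK@(3,0)
Per-piece attacks for B:
  BQ@(1,2): attacks (1,3) (1,1) (1,0) (2,2) (3,2) (4,2) (5,2) (0,2) (2,3) (3,4) (4,5) (2,1) (0,3) (0,1) [ray(0,1) blocked at (1,3); ray(0,-1) blocked at (1,0); ray(1,1) blocked at (4,5); ray(1,-1) blocked at (2,1)]
  BQ@(2,1): attacks (2,2) (2,3) (2,4) (2,5) (2,0) (3,1) (4,1) (5,1) (1,1) (0,1) (3,2) (4,3) (5,4) (3,0) (1,2) (1,0) [ray(1,1) blocked at (5,4); ray(1,-1) blocked at (3,0); ray(-1,1) blocked at (1,2); ray(-1,-1) blocked at (1,0)]
  BK@(3,0): attacks (3,1) (4,0) (2,0) (4,1) (2,1)
  BQ@(4,5): attacks (4,4) (4,3) (4,2) (4,1) (4,0) (5,5) (3,5) (2,5) (1,5) (0,5) (5,4) (3,4) (2,3) (1,2) [ray(1,0) blocked at (5,5); ray(1,-1) blocked at (5,4); ray(-1,-1) blocked at (1,2)]
B attacks (4,3): yes

Answer: yes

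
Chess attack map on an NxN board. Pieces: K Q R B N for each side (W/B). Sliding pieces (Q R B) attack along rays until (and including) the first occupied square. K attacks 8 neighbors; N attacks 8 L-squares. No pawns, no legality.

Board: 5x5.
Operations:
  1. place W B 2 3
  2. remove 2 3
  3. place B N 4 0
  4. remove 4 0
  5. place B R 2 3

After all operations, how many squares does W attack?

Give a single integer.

Op 1: place WB@(2,3)
Op 2: remove (2,3)
Op 3: place BN@(4,0)
Op 4: remove (4,0)
Op 5: place BR@(2,3)
Per-piece attacks for W:
Union (0 distinct): (none)

Answer: 0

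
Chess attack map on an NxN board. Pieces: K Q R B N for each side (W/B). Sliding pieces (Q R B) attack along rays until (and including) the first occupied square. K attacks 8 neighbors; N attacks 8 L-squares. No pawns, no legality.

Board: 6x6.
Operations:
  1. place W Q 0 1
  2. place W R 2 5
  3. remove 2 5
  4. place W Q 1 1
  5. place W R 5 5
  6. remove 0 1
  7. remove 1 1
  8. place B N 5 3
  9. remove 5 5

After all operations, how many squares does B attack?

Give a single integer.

Answer: 4

Derivation:
Op 1: place WQ@(0,1)
Op 2: place WR@(2,5)
Op 3: remove (2,5)
Op 4: place WQ@(1,1)
Op 5: place WR@(5,5)
Op 6: remove (0,1)
Op 7: remove (1,1)
Op 8: place BN@(5,3)
Op 9: remove (5,5)
Per-piece attacks for B:
  BN@(5,3): attacks (4,5) (3,4) (4,1) (3,2)
Union (4 distinct): (3,2) (3,4) (4,1) (4,5)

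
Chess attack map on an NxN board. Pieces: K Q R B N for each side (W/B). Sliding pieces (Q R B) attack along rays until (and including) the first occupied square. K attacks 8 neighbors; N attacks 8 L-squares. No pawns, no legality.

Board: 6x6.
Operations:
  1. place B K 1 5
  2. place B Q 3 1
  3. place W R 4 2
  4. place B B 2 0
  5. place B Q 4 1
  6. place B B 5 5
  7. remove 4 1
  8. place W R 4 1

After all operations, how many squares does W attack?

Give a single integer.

Answer: 13

Derivation:
Op 1: place BK@(1,5)
Op 2: place BQ@(3,1)
Op 3: place WR@(4,2)
Op 4: place BB@(2,0)
Op 5: place BQ@(4,1)
Op 6: place BB@(5,5)
Op 7: remove (4,1)
Op 8: place WR@(4,1)
Per-piece attacks for W:
  WR@(4,1): attacks (4,2) (4,0) (5,1) (3,1) [ray(0,1) blocked at (4,2); ray(-1,0) blocked at (3,1)]
  WR@(4,2): attacks (4,3) (4,4) (4,5) (4,1) (5,2) (3,2) (2,2) (1,2) (0,2) [ray(0,-1) blocked at (4,1)]
Union (13 distinct): (0,2) (1,2) (2,2) (3,1) (3,2) (4,0) (4,1) (4,2) (4,3) (4,4) (4,5) (5,1) (5,2)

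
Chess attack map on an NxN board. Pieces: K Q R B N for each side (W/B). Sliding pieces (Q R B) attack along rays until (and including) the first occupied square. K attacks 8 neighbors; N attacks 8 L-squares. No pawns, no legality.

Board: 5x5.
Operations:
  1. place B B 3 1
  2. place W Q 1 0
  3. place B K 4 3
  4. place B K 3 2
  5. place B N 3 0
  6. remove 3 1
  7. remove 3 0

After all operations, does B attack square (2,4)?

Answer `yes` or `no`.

Answer: no

Derivation:
Op 1: place BB@(3,1)
Op 2: place WQ@(1,0)
Op 3: place BK@(4,3)
Op 4: place BK@(3,2)
Op 5: place BN@(3,0)
Op 6: remove (3,1)
Op 7: remove (3,0)
Per-piece attacks for B:
  BK@(3,2): attacks (3,3) (3,1) (4,2) (2,2) (4,3) (4,1) (2,3) (2,1)
  BK@(4,3): attacks (4,4) (4,2) (3,3) (3,4) (3,2)
B attacks (2,4): no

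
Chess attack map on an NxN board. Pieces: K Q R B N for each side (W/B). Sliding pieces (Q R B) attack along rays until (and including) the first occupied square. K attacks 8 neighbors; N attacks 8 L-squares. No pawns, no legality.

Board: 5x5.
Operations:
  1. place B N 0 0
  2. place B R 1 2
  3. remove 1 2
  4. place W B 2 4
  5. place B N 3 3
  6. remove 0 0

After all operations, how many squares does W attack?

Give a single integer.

Answer: 3

Derivation:
Op 1: place BN@(0,0)
Op 2: place BR@(1,2)
Op 3: remove (1,2)
Op 4: place WB@(2,4)
Op 5: place BN@(3,3)
Op 6: remove (0,0)
Per-piece attacks for W:
  WB@(2,4): attacks (3,3) (1,3) (0,2) [ray(1,-1) blocked at (3,3)]
Union (3 distinct): (0,2) (1,3) (3,3)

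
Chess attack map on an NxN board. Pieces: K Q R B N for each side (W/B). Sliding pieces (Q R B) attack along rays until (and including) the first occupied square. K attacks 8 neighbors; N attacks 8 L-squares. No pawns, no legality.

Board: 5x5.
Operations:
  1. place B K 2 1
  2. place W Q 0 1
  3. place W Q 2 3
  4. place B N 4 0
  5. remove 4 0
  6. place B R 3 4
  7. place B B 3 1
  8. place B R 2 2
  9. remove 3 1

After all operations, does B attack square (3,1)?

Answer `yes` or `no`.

Answer: yes

Derivation:
Op 1: place BK@(2,1)
Op 2: place WQ@(0,1)
Op 3: place WQ@(2,3)
Op 4: place BN@(4,0)
Op 5: remove (4,0)
Op 6: place BR@(3,4)
Op 7: place BB@(3,1)
Op 8: place BR@(2,2)
Op 9: remove (3,1)
Per-piece attacks for B:
  BK@(2,1): attacks (2,2) (2,0) (3,1) (1,1) (3,2) (3,0) (1,2) (1,0)
  BR@(2,2): attacks (2,3) (2,1) (3,2) (4,2) (1,2) (0,2) [ray(0,1) blocked at (2,3); ray(0,-1) blocked at (2,1)]
  BR@(3,4): attacks (3,3) (3,2) (3,1) (3,0) (4,4) (2,4) (1,4) (0,4)
B attacks (3,1): yes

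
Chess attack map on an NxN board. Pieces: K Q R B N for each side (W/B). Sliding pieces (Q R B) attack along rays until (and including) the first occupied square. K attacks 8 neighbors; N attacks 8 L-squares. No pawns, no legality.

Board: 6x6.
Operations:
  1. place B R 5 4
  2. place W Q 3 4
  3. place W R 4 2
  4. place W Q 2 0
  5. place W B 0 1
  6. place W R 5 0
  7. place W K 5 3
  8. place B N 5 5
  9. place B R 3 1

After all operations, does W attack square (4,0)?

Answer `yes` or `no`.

Answer: yes

Derivation:
Op 1: place BR@(5,4)
Op 2: place WQ@(3,4)
Op 3: place WR@(4,2)
Op 4: place WQ@(2,0)
Op 5: place WB@(0,1)
Op 6: place WR@(5,0)
Op 7: place WK@(5,3)
Op 8: place BN@(5,5)
Op 9: place BR@(3,1)
Per-piece attacks for W:
  WB@(0,1): attacks (1,2) (2,3) (3,4) (1,0) [ray(1,1) blocked at (3,4)]
  WQ@(2,0): attacks (2,1) (2,2) (2,3) (2,4) (2,5) (3,0) (4,0) (5,0) (1,0) (0,0) (3,1) (1,1) (0,2) [ray(1,0) blocked at (5,0); ray(1,1) blocked at (3,1)]
  WQ@(3,4): attacks (3,5) (3,3) (3,2) (3,1) (4,4) (5,4) (2,4) (1,4) (0,4) (4,5) (4,3) (5,2) (2,5) (2,3) (1,2) (0,1) [ray(0,-1) blocked at (3,1); ray(1,0) blocked at (5,4); ray(-1,-1) blocked at (0,1)]
  WR@(4,2): attacks (4,3) (4,4) (4,5) (4,1) (4,0) (5,2) (3,2) (2,2) (1,2) (0,2)
  WR@(5,0): attacks (5,1) (5,2) (5,3) (4,0) (3,0) (2,0) [ray(0,1) blocked at (5,3); ray(-1,0) blocked at (2,0)]
  WK@(5,3): attacks (5,4) (5,2) (4,3) (4,4) (4,2)
W attacks (4,0): yes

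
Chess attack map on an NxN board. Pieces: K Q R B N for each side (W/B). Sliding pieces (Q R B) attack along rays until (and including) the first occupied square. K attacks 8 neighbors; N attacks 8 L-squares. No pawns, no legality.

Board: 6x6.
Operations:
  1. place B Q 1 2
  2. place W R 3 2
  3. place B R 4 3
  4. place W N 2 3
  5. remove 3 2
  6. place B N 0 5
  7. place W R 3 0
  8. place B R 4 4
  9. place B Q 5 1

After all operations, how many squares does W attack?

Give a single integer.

Op 1: place BQ@(1,2)
Op 2: place WR@(3,2)
Op 3: place BR@(4,3)
Op 4: place WN@(2,3)
Op 5: remove (3,2)
Op 6: place BN@(0,5)
Op 7: place WR@(3,0)
Op 8: place BR@(4,4)
Op 9: place BQ@(5,1)
Per-piece attacks for W:
  WN@(2,3): attacks (3,5) (4,4) (1,5) (0,4) (3,1) (4,2) (1,1) (0,2)
  WR@(3,0): attacks (3,1) (3,2) (3,3) (3,4) (3,5) (4,0) (5,0) (2,0) (1,0) (0,0)
Union (16 distinct): (0,0) (0,2) (0,4) (1,0) (1,1) (1,5) (2,0) (3,1) (3,2) (3,3) (3,4) (3,5) (4,0) (4,2) (4,4) (5,0)

Answer: 16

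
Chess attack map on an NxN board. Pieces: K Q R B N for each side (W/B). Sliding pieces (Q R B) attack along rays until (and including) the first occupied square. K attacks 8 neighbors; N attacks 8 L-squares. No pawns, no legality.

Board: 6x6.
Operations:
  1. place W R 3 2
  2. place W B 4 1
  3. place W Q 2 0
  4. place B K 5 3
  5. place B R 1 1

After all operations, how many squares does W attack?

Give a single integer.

Answer: 21

Derivation:
Op 1: place WR@(3,2)
Op 2: place WB@(4,1)
Op 3: place WQ@(2,0)
Op 4: place BK@(5,3)
Op 5: place BR@(1,1)
Per-piece attacks for W:
  WQ@(2,0): attacks (2,1) (2,2) (2,3) (2,4) (2,5) (3,0) (4,0) (5,0) (1,0) (0,0) (3,1) (4,2) (5,3) (1,1) [ray(1,1) blocked at (5,3); ray(-1,1) blocked at (1,1)]
  WR@(3,2): attacks (3,3) (3,4) (3,5) (3,1) (3,0) (4,2) (5,2) (2,2) (1,2) (0,2)
  WB@(4,1): attacks (5,2) (5,0) (3,2) (3,0) [ray(-1,1) blocked at (3,2)]
Union (21 distinct): (0,0) (0,2) (1,0) (1,1) (1,2) (2,1) (2,2) (2,3) (2,4) (2,5) (3,0) (3,1) (3,2) (3,3) (3,4) (3,5) (4,0) (4,2) (5,0) (5,2) (5,3)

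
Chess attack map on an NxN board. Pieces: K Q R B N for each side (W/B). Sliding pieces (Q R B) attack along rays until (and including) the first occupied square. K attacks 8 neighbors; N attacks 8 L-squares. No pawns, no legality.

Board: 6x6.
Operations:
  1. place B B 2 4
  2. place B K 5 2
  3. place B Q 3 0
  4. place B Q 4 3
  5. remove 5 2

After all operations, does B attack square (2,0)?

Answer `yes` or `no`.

Answer: yes

Derivation:
Op 1: place BB@(2,4)
Op 2: place BK@(5,2)
Op 3: place BQ@(3,0)
Op 4: place BQ@(4,3)
Op 5: remove (5,2)
Per-piece attacks for B:
  BB@(2,4): attacks (3,5) (3,3) (4,2) (5,1) (1,5) (1,3) (0,2)
  BQ@(3,0): attacks (3,1) (3,2) (3,3) (3,4) (3,5) (4,0) (5,0) (2,0) (1,0) (0,0) (4,1) (5,2) (2,1) (1,2) (0,3)
  BQ@(4,3): attacks (4,4) (4,5) (4,2) (4,1) (4,0) (5,3) (3,3) (2,3) (1,3) (0,3) (5,4) (5,2) (3,4) (2,5) (3,2) (2,1) (1,0)
B attacks (2,0): yes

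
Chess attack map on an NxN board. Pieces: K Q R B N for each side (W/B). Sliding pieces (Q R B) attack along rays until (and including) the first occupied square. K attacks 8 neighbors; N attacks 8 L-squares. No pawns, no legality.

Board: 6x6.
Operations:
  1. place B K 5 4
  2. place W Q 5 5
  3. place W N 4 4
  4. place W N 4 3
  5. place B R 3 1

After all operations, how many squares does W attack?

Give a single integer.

Op 1: place BK@(5,4)
Op 2: place WQ@(5,5)
Op 3: place WN@(4,4)
Op 4: place WN@(4,3)
Op 5: place BR@(3,1)
Per-piece attacks for W:
  WN@(4,3): attacks (5,5) (3,5) (2,4) (5,1) (3,1) (2,2)
  WN@(4,4): attacks (2,5) (5,2) (3,2) (2,3)
  WQ@(5,5): attacks (5,4) (4,5) (3,5) (2,5) (1,5) (0,5) (4,4) [ray(0,-1) blocked at (5,4); ray(-1,-1) blocked at (4,4)]
Union (15 distinct): (0,5) (1,5) (2,2) (2,3) (2,4) (2,5) (3,1) (3,2) (3,5) (4,4) (4,5) (5,1) (5,2) (5,4) (5,5)

Answer: 15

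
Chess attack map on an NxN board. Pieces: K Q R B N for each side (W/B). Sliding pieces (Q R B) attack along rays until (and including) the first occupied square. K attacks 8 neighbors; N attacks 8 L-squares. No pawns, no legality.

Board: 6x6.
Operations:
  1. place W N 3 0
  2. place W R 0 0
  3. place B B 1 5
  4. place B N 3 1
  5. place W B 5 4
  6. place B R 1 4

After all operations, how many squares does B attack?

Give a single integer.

Op 1: place WN@(3,0)
Op 2: place WR@(0,0)
Op 3: place BB@(1,5)
Op 4: place BN@(3,1)
Op 5: place WB@(5,4)
Op 6: place BR@(1,4)
Per-piece attacks for B:
  BR@(1,4): attacks (1,5) (1,3) (1,2) (1,1) (1,0) (2,4) (3,4) (4,4) (5,4) (0,4) [ray(0,1) blocked at (1,5); ray(1,0) blocked at (5,4)]
  BB@(1,5): attacks (2,4) (3,3) (4,2) (5,1) (0,4)
  BN@(3,1): attacks (4,3) (5,2) (2,3) (1,2) (5,0) (1,0)
Union (17 distinct): (0,4) (1,0) (1,1) (1,2) (1,3) (1,5) (2,3) (2,4) (3,3) (3,4) (4,2) (4,3) (4,4) (5,0) (5,1) (5,2) (5,4)

Answer: 17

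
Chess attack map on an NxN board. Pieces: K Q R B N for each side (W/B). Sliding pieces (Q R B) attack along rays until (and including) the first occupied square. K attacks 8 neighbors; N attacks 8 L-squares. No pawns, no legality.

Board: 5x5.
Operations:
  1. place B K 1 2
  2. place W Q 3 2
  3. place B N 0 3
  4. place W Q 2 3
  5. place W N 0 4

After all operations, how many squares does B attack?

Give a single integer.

Op 1: place BK@(1,2)
Op 2: place WQ@(3,2)
Op 3: place BN@(0,3)
Op 4: place WQ@(2,3)
Op 5: place WN@(0,4)
Per-piece attacks for B:
  BN@(0,3): attacks (2,4) (1,1) (2,2)
  BK@(1,2): attacks (1,3) (1,1) (2,2) (0,2) (2,3) (2,1) (0,3) (0,1)
Union (9 distinct): (0,1) (0,2) (0,3) (1,1) (1,3) (2,1) (2,2) (2,3) (2,4)

Answer: 9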